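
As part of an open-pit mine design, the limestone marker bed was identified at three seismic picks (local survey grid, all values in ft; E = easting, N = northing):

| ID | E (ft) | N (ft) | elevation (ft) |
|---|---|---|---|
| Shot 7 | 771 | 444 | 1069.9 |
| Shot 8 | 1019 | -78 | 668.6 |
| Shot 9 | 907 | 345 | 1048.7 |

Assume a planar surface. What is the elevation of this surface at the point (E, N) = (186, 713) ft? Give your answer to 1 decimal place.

Two edge vectors: Shot 7→Shot 8 = (248, -522, -401.3), Shot 7→Shot 9 = (136, -99, -21.2).
Normal n = (Shot 7→Shot 8) × (Shot 7→Shot 9) = (-28662.3, -49319.2, 46440).
So ∂z/∂E = −n_x/n_z = 0.617190 and ∂z/∂N = −n_y/n_z = 1.061998.
Intercept c from Shot 7: 1069.9 − 475.85 − 471.53 = 122.52.
At (186, 713): z = 114.8 + 757.2 + 122.52 = 994.5 ft.

994.5 ft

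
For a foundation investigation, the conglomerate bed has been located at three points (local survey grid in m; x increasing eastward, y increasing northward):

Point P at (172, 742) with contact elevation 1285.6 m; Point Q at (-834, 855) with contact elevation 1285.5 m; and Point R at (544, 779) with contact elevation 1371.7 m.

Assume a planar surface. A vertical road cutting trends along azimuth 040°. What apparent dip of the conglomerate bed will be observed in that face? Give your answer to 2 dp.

Let the plane be z = a·x + b·y + c.
Point Q−Point P: −1006a + 113b = −0.1;  Point R−Point P: 372a + 37b = 86.1.
Solving gives a = 0.12280, b = 1.09237.
Unit vector along 040° is (sin 40°, cos 40°) = (0.6428, 0.7660).
Slope in that direction = a·(0.6428) + b·(0.7660) = 0.91574.
Apparent dip = arctan|0.91574| = 42.48° (true dip is 47.7°, so apparent ≤ true as expected).

42.48°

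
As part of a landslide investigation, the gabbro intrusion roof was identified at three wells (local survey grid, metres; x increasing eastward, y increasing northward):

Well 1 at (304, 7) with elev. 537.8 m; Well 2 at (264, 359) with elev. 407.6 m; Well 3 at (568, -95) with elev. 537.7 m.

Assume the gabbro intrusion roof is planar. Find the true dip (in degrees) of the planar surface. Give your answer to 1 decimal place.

Two edge vectors: Well 1→Well 2 = (-40, 352, -130.2), Well 1→Well 3 = (264, -102, -0.1).
Normal n = (Well 1→Well 2) × (Well 1→Well 3) = (-13315.6, -34376.8, -88848).
So ∂z/∂x = −n_x/n_z = −0.14987 and ∂z/∂y = −n_y/n_z = −0.38692.
Gradient magnitude |∇z| = √(a² + b²) = √(0.02246 + 0.14970) = 0.41493.
True dip = arctan(0.41493) = 22.5°, dipping toward NNE (azimuth ≈ 021°).

22.5°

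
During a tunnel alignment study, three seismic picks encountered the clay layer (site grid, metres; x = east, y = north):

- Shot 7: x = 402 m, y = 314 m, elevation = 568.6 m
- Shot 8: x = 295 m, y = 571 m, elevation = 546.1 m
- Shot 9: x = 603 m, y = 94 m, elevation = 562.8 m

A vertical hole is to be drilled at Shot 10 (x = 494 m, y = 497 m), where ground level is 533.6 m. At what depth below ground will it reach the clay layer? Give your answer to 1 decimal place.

19.5 m

Let the plane be z = a·x + b·y + c.
Shot 8−Shot 7: −107a + 257b = −22.5;  Shot 9−Shot 7: 201a − 220b = −5.8.
Solving gives a = −0.22906, b = −0.18292.
Then c = 568.6 − a·402 − b·314 = 718.12.
At (494, 497): z_contact = −113.16 − 90.91 + 718.12 = 514.05 m.
Depth below ground = 533.6 − 514.05 = 19.5 m.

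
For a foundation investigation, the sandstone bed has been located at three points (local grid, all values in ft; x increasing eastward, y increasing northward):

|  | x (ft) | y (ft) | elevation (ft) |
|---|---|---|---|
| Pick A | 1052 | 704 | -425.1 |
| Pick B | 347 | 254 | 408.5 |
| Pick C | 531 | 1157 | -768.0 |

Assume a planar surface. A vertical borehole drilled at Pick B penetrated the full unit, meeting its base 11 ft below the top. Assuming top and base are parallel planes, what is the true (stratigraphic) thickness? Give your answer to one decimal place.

6.8 ft

Let the plane be z = a·x + b·y + c.
Pick B−Pick A: −705a − 450b = 833.6;  Pick C−Pick A: −521a + 453b = −342.9.
Solving gives a = −0.40323, b = −1.22071.
|∇z| = √(a²+b²) = 1.28559, so dip δ = arctan(1.28559) = 52.12°.
True thickness = vertical thickness × cos δ = 11 × cos 52.12° = 6.8 ft.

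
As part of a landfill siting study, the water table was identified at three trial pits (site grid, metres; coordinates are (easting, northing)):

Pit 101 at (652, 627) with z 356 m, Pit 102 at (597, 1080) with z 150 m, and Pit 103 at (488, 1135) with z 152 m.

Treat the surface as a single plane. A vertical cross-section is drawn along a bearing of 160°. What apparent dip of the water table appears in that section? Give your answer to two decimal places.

Let the plane be z = a·E + b·N + c.
Pit 102−Pit 101: −55a + 453b = −206;  Pit 103−Pit 101: −164a + 508b = −204.
Solving gives a = −0.26398, b = −0.48680.
Unit vector along 160° is (sin 160°, cos 160°) = (0.3420, -0.9397).
Slope in that direction = a·(0.3420) + b·(-0.9397) = 0.36715.
Apparent dip = arctan|0.36715| = 20.16° (true dip is 29.0°, so apparent ≤ true as expected).

20.16°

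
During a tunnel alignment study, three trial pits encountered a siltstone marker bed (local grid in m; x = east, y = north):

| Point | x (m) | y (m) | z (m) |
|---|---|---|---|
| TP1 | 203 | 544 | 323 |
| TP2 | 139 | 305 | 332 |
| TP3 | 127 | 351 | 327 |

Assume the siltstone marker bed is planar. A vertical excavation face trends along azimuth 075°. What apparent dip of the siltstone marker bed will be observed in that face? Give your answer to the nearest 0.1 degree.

6.3°

Two edge vectors: TP1→TP2 = (-64, -239, 9), TP1→TP3 = (-76, -193, 4).
Normal n = (TP1→TP2) × (TP1→TP3) = (781, -428, -5812).
So ∂z/∂x = −n_x/n_z = 0.13438 and ∂z/∂y = −n_y/n_z = −0.07364.
Unit vector along 075° is (sin 75°, cos 75°) = (0.9659, 0.2588).
Slope in that direction = a·(0.9659) + b·(0.2588) = 0.11074.
Apparent dip = arctan|0.11074| = 6.3° (true dip is 8.7°, so apparent ≤ true as expected).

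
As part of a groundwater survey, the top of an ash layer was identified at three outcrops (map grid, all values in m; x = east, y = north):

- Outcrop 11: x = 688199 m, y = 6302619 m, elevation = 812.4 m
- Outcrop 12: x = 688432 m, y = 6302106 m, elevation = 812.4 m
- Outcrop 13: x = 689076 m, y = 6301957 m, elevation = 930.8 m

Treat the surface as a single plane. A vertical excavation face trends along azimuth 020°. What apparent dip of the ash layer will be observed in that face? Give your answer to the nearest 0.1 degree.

9.0°

Two edge vectors: Outcrop 11→Outcrop 12 = (233, -513, 0), Outcrop 11→Outcrop 13 = (877, -662, 118.4).
Normal n = (Outcrop 11→Outcrop 12) × (Outcrop 11→Outcrop 13) = (-60739.2, -27587.2, 295655).
So ∂z/∂x = −n_x/n_z = 0.20544 and ∂z/∂y = −n_y/n_z = 0.09331.
Unit vector along 020° is (sin 20°, cos 20°) = (0.3420, 0.9397).
Slope in that direction = a·(0.3420) + b·(0.9397) = 0.15795.
Apparent dip = arctan|0.15795| = 9.0° (true dip is 12.7°, so apparent ≤ true as expected).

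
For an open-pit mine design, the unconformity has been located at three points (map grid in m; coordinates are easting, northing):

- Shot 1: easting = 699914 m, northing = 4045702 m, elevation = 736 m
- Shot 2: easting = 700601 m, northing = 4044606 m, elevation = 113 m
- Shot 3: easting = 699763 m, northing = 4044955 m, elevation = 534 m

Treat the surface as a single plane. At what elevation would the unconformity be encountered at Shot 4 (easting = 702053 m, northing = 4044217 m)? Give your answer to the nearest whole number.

Two edge vectors: Shot 1→Shot 2 = (687, -1096, -623), Shot 1→Shot 3 = (-151, -747, -202).
Normal n = (Shot 1→Shot 2) × (Shot 1→Shot 3) = (-243989, 232847, -678685).
So ∂z/∂easting = −n_x/n_z = −0.35950257 and ∂z/∂northing = −n_y/n_z = 0.34308553.
Intercept c from Shot 1: 736 + 251620.88 − 1388021.80 = −1135664.92.
At (702053, 4044217): z = −252389.9 + 1387512.3 − 1135664.92 = -542.5 m.

-542 m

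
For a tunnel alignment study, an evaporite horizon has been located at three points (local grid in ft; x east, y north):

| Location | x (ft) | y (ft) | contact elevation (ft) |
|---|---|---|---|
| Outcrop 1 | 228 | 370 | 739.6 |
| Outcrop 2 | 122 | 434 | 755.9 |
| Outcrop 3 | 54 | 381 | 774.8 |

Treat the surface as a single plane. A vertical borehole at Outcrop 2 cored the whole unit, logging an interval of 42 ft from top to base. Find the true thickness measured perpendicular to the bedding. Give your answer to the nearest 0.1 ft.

Two edge vectors: Outcrop 1→Outcrop 2 = (-106, 64, 16.3), Outcrop 1→Outcrop 3 = (-174, 11, 35.2).
Normal n = (Outcrop 1→Outcrop 2) × (Outcrop 1→Outcrop 3) = (2073.5, 895, 9970).
So ∂z/∂x = −n_x/n_z = −0.20797 and ∂z/∂y = −n_y/n_z = −0.08977.
|∇z| = √(a²+b²) = 0.22652, so dip δ = arctan(0.22652) = 12.76°.
True thickness = vertical thickness × cos δ = 42 × cos 12.76° = 41.0 ft.

41.0 ft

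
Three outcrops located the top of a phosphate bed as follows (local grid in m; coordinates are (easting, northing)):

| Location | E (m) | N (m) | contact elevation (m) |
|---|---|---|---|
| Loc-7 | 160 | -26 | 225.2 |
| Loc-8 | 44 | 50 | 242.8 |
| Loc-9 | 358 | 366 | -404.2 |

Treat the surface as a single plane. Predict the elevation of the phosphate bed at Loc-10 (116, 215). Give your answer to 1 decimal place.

-11.9 m

Let the plane be z = a·E + b·N + c.
Loc-8−Loc-7: −116a + 76b = 17.6;  Loc-9−Loc-7: 198a + 392b = −629.4.
Solving gives a = −0.90439, b = −1.14880.
Then c = 225.2 − a·160 − b·-26 = 340.03.
At (116, 215): z = −104.9 − 247.0 + 340.03 = -11.9 m.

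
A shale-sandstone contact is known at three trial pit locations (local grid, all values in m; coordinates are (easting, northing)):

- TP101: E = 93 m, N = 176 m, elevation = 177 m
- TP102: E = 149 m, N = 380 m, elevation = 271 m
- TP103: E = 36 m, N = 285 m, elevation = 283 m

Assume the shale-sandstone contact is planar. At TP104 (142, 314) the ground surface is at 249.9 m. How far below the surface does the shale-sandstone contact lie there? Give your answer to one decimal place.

16.4 m

Two edge vectors: TP101→TP102 = (56, 204, 94), TP101→TP103 = (-57, 109, 106).
Normal n = (TP101→TP102) × (TP101→TP103) = (11378, -11294, 17732).
So ∂z/∂E = −n_x/n_z = −0.64166 and ∂z/∂N = −n_y/n_z = 0.63693.
Intercept c from TP101: 177 + 59.67 − 112.10 = 124.58.
At (142, 314): z_contact = −91.12 + 200.00 + 124.58 = 233.45 m.
Depth below ground = 249.9 − 233.45 = 16.4 m.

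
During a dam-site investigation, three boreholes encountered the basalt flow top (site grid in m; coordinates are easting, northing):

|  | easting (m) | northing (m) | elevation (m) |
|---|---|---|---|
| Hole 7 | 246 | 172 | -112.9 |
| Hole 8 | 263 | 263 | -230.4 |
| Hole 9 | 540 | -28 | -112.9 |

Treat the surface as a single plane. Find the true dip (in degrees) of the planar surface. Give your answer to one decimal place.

54.2°

Two edge vectors: Hole 7→Hole 8 = (17, 91, -117.5), Hole 7→Hole 9 = (294, -200, 0).
Normal n = (Hole 7→Hole 8) × (Hole 7→Hole 9) = (-23500, -34545, -30154).
So ∂z/∂easting = −n_x/n_z = −0.77933 and ∂z/∂northing = −n_y/n_z = −1.14562.
Gradient magnitude |∇z| = √(a² + b²) = √(0.60736 + 1.31244) = 1.38557.
True dip = arctan(1.38557) = 54.2°, dipping toward NE (azimuth ≈ 034°).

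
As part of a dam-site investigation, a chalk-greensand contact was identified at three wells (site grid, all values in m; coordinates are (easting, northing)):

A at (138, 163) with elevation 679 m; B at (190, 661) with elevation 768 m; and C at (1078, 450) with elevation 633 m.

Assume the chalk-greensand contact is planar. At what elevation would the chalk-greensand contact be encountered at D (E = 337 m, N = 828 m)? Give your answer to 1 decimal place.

784.0 m

Two edge vectors: A→B = (52, 498, 89), A→C = (940, 287, -46).
Normal n = (A→B) × (A→C) = (-48451, 86052, -453196).
So ∂z/∂E = −n_x/n_z = −0.106910 and ∂z/∂N = −n_y/n_z = 0.189878.
Intercept c from A: 679 + 14.75 − 30.95 = 662.80.
At (337, 828): z = −36.0 + 157.2 + 662.80 = 784.0 m.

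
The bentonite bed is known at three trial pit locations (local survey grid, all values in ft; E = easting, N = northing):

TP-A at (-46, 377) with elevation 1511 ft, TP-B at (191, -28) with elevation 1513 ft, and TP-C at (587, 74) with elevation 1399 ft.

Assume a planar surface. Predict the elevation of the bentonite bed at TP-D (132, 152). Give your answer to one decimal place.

1500.6 ft

Let the plane be z = a·E + b·N + c.
TP-B−TP-A: 237a − 405b = 2;  TP-C−TP-A: 633a − 303b = −112.
Solving gives a = −0.24907, b = −0.15069.
Then c = 1511 − a·-46 − b·377 = 1556.35.
At (132, 152): z = −32.9 − 22.9 + 1556.35 = 1500.6 ft.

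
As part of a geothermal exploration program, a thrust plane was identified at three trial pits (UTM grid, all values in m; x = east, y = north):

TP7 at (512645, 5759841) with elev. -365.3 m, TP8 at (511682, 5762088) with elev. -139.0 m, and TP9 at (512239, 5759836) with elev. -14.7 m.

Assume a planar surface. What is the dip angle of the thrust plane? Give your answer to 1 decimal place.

42.0°

Let the plane be z = a·x + b·y + c.
TP8−TP7: −963a + 2247b = 226.3;  TP9−TP7: −406a − 5b = 350.6.
Solving gives a = −0.86025, b = −0.26797.
Gradient magnitude |∇z| = √(a² + b²) = √(0.74002 + 0.07181) = 0.90102.
True dip = arctan(0.90102) = 42.0°, dipping toward ENE (azimuth ≈ 073°).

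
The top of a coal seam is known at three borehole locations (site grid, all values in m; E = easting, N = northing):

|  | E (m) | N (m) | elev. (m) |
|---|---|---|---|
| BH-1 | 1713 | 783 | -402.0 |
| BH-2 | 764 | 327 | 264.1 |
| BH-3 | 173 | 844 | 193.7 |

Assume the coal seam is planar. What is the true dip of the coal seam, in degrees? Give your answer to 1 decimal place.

36.2°

Two edge vectors: BH-1→BH-2 = (-949, -456, 666.1), BH-1→BH-3 = (-1540, 61, 595.7).
Normal n = (BH-1→BH-2) × (BH-1→BH-3) = (-312271.3, -460474.7, -760129).
So ∂z/∂E = −n_x/n_z = −0.41081 and ∂z/∂N = −n_y/n_z = −0.60578.
Gradient magnitude |∇z| = √(a² + b²) = √(0.16877 + 0.36698) = 0.73194.
True dip = arctan(0.73194) = 36.2°, dipping toward NE (azimuth ≈ 034°).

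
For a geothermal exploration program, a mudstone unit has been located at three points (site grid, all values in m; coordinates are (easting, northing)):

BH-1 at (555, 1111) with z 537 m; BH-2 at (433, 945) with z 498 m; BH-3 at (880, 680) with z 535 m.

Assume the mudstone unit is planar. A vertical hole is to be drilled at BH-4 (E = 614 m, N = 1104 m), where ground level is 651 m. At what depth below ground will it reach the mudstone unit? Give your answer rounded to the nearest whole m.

Two edge vectors: BH-1→BH-2 = (-122, -166, -39), BH-1→BH-3 = (325, -431, -2).
Normal n = (BH-1→BH-2) × (BH-1→BH-3) = (-16477, -12919, 106532).
So ∂z/∂E = −n_x/n_z = 0.15467 and ∂z/∂N = −n_y/n_z = 0.12127.
Intercept c from BH-1: 537 − 85.84 − 134.73 = 316.43.
At (614, 1104): z_contact = 95.0 + 133.9 + 316.43 = 545.3 m.
Depth below ground = 651 − 545.3 = 106 m.

106 m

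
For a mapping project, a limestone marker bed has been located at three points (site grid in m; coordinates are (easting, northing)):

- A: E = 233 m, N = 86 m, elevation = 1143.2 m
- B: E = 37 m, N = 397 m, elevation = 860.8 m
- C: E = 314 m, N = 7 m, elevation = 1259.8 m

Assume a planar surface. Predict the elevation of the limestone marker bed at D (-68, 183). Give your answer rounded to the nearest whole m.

Let the plane be z = a·E + b·N + c.
B−A: −196a + 311b = −282.4;  C−A: 81a − 79b = 116.6.
Solving gives a = 1.43742, b = −0.00214.
Then c = 1143.2 − a·233 − b·86 = 808.47.
At (-68, 183): z = −97.7 − 0.4 + 808.47 = 710.3 m.

710 m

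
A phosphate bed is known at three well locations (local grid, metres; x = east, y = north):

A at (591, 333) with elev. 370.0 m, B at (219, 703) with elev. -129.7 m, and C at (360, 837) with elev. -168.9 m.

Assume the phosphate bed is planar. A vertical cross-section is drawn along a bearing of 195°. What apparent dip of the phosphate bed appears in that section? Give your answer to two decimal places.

Let the plane be z = a·x + b·y + c.
B−A: −372a + 370b = −499.7;  C−A: −231a + 504b = −538.9.
Solving gives a = 0.51418, b = −0.83358.
Unit vector along 195° is (sin 195°, cos 195°) = (-0.2588, -0.9659).
Slope in that direction = a·(-0.2588) + b·(-0.9659) = 0.67210.
Apparent dip = arctan|0.67210| = 33.90° (true dip is 44.4°, so apparent ≤ true as expected).

33.90°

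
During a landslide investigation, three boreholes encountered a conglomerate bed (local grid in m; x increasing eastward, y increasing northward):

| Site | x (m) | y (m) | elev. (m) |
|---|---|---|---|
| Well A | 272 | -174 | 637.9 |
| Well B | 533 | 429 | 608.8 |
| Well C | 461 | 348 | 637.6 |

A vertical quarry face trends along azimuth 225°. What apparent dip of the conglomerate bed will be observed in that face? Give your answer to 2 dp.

Two edge vectors: Well A→Well B = (261, 603, -29.1), Well A→Well C = (189, 522, -0.3).
Normal n = (Well A→Well B) × (Well A→Well C) = (15009.3, -5421.6, 22275).
So ∂z/∂x = −n_x/n_z = −0.67382 and ∂z/∂y = −n_y/n_z = 0.24339.
Unit vector along 225° is (sin 225°, cos 225°) = (-0.7071, -0.7071).
Slope in that direction = a·(-0.7071) + b·(-0.7071) = 0.30436.
Apparent dip = arctan|0.30436| = 16.93° (true dip is 35.6°, so apparent ≤ true as expected).

16.93°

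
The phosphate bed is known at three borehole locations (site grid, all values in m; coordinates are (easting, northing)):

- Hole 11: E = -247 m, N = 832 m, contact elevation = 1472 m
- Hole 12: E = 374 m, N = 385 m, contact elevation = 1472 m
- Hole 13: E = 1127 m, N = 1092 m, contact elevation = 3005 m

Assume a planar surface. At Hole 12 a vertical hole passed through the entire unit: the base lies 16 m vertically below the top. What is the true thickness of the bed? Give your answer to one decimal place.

Two edge vectors: Hole 11→Hole 12 = (621, -447, 0), Hole 11→Hole 13 = (1374, 260, 1533).
Normal n = (Hole 11→Hole 12) × (Hole 11→Hole 13) = (-685251, -951993, 775638).
So ∂z/∂E = −n_x/n_z = 0.88347 and ∂z/∂N = −n_y/n_z = 1.22737.
|∇z| = √(a²+b²) = 1.51227, so dip δ = arctan(1.51227) = 56.52°.
True thickness = vertical thickness × cos δ = 16 × cos 56.52° = 8.8 m.

8.8 m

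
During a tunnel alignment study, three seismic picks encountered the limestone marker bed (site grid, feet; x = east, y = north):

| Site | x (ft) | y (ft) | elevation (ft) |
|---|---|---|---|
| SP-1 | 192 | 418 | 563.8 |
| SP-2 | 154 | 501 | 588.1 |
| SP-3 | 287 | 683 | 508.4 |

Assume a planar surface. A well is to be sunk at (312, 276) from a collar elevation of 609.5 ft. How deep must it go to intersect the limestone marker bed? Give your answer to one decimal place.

Two edge vectors: SP-1→SP-2 = (-38, 83, 24.3), SP-1→SP-3 = (95, 265, -55.4).
Normal n = (SP-1→SP-2) × (SP-1→SP-3) = (-11037.7, 203.3, -17955).
So ∂z/∂x = −n_x/n_z = −0.61474 and ∂z/∂y = −n_y/n_z = 0.01132.
Intercept c from SP-1: 563.8 + 118.03 − 4.73 = 677.10.
At (312, 276): z_contact = −191.80 + 3.13 + 677.10 = 488.42 ft.
Depth below ground = 609.5 − 488.42 = 121.1 ft.

121.1 ft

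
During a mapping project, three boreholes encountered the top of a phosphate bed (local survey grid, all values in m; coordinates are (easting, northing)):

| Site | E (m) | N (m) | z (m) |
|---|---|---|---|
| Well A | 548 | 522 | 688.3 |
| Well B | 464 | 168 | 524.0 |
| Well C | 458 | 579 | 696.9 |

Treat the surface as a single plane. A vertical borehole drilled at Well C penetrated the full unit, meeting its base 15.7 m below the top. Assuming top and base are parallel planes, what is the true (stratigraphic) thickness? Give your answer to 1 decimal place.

Two edge vectors: Well A→Well B = (-84, -354, -164.3), Well A→Well C = (-90, 57, 8.6).
Normal n = (Well A→Well B) × (Well A→Well C) = (6320.7, 15509.4, -36648).
So ∂z/∂E = −n_x/n_z = 0.17247 and ∂z/∂N = −n_y/n_z = 0.42320.
|∇z| = √(a²+b²) = 0.45699, so dip δ = arctan(0.45699) = 24.56°.
True thickness = vertical thickness × cos δ = 15.7 × cos 24.56° = 14.3 m.

14.3 m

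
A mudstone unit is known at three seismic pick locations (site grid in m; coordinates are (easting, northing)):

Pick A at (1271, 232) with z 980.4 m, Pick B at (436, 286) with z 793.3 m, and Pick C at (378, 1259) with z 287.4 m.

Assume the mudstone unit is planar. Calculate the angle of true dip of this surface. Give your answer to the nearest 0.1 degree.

Let the plane be z = a·E + b·N + c.
Pick B−Pick A: −835a + 54b = −187.1;  Pick C−Pick A: −893a + 1027b = −693.
Solving gives a = 0.19118, b = −0.50854.
Gradient magnitude |∇z| = √(a² + b²) = √(0.03655 + 0.25861) = 0.54329.
True dip = arctan(0.54329) = 28.5°, dipping toward NNW (azimuth ≈ 339°).

28.5°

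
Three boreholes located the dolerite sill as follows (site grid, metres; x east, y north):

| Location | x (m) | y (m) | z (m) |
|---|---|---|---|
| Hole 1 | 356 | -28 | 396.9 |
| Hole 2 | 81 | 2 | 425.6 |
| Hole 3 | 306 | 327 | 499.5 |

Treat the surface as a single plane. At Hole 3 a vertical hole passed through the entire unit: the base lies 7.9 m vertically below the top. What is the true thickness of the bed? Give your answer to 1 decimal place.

Let the plane be z = a·x + b·y + c.
Hole 2−Hole 1: −275a + 30b = 28.7;  Hole 3−Hole 1: −50a + 355b = 102.6.
Solving gives a = −0.07397, b = 0.27860.
|∇z| = √(a²+b²) = 0.28825, so dip δ = arctan(0.28825) = 16.08°.
True thickness = vertical thickness × cos δ = 7.9 × cos 16.08° = 7.6 m.

7.6 m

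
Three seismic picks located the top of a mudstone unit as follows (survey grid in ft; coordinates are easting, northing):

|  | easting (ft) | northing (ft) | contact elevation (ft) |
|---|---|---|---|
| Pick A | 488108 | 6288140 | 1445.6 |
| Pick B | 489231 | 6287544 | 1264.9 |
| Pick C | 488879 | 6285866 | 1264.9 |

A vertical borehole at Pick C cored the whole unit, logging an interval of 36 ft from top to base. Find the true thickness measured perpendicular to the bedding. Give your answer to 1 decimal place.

35.6 ft

Two edge vectors: Pick A→Pick B = (1123, -596, -180.7), Pick A→Pick C = (771, -2274, -180.7).
Normal n = (Pick A→Pick B) × (Pick A→Pick C) = (-303214.6, 63606.4, -2094186).
So ∂z/∂easting = −n_x/n_z = −0.14479 and ∂z/∂northing = −n_y/n_z = 0.03037.
|∇z| = √(a²+b²) = 0.14794, so dip δ = arctan(0.14794) = 8.42°.
True thickness = vertical thickness × cos δ = 36 × cos 8.42° = 35.6 ft.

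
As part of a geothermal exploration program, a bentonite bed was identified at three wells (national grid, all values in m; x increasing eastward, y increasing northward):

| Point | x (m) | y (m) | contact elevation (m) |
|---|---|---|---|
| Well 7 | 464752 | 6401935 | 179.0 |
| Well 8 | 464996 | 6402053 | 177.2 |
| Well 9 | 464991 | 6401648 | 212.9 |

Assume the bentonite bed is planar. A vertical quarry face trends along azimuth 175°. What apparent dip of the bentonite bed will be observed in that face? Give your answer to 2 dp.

5.22°

Let the plane be z = a·x + b·y + c.
Well 8−Well 7: 244a + 118b = −1.8;  Well 9−Well 7: 239a − 287b = 33.9.
Solving gives a = 0.03546, b = −0.08859.
Unit vector along 175° is (sin 175°, cos 175°) = (0.0872, -0.9962).
Slope in that direction = a·(0.0872) + b·(-0.9962) = 0.09134.
Apparent dip = arctan|0.09134| = 5.22° (true dip is 5.5°, so apparent ≤ true as expected).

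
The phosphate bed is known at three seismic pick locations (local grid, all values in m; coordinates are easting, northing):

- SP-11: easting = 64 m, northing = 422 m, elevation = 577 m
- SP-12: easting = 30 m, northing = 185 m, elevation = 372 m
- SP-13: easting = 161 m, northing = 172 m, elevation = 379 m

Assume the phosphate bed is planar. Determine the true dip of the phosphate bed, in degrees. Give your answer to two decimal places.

Two edge vectors: SP-11→SP-12 = (-34, -237, -205), SP-11→SP-13 = (97, -250, -198).
Normal n = (SP-11→SP-12) × (SP-11→SP-13) = (-4324, -26617, 31489).
So ∂z/∂easting = −n_x/n_z = 0.13732 and ∂z/∂northing = −n_y/n_z = 0.84528.
Gradient magnitude |∇z| = √(a² + b²) = √(0.01886 + 0.71450) = 0.85636.
True dip = arctan(0.85636) = 40.58°, dipping toward S (azimuth ≈ 189°).

40.58°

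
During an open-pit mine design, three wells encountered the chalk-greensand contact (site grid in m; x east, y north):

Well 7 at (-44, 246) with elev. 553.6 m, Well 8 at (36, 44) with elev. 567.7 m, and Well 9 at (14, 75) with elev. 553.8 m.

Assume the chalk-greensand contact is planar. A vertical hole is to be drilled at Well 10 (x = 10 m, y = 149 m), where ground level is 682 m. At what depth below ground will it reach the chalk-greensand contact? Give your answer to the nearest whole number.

103 m

Two edge vectors: Well 7→Well 8 = (80, -202, 14.1), Well 7→Well 9 = (58, -171, 0.2).
Normal n = (Well 7→Well 8) × (Well 7→Well 9) = (2370.7, 801.8, -1964).
So ∂z/∂x = −n_x/n_z = 1.20708 and ∂z/∂y = −n_y/n_z = 0.40825.
Intercept c from Well 7: 553.6 + 53.11 − 100.43 = 506.28.
At (10, 149): z_contact = 12.1 + 60.8 + 506.28 = 579.2 m.
Depth below ground = 682 − 579.2 = 103 m.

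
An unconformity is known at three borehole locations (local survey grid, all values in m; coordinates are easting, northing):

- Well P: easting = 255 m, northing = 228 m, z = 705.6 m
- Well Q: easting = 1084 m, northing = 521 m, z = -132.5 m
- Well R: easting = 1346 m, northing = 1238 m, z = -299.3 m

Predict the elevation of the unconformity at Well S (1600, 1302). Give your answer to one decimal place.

Two edge vectors: Well P→Well Q = (829, 293, -838.1), Well P→Well R = (1091, 1010, -1004.9).
Normal n = (Well P→Well Q) × (Well P→Well R) = (552045.3, -81305, 517627).
So ∂z/∂easting = −n_x/n_z = −1.066492 and ∂z/∂northing = −n_y/n_z = 0.157073.
Intercept c from Well P: 705.6 + 271.96 − 35.81 = 941.74.
At (1600, 1302): z = −1706.4 + 204.5 + 941.74 = -560.1 m.

-560.1 m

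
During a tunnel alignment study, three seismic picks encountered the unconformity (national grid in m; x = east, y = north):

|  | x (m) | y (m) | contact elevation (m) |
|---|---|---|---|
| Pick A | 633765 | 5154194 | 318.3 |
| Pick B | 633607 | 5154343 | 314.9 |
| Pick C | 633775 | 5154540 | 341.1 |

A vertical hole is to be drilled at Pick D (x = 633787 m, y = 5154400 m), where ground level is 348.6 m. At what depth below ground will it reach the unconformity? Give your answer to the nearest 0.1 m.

15.4 m

Let the plane be z = a·x + b·y + c.
Pick B−Pick A: −158a + 149b = −3.4;  Pick C−Pick A: 10a + 346b = 22.8.
Solving gives a = 0.081441647, b = 0.063542149.
Then c = 318.3 − a·633765 − b·5154194 = −378805.13.
At (633787, 5154400): z_contact = 51616.66 + 327521.65 − 378805.13 = 333.18 m.
Depth below ground = 348.6 − 333.18 = 15.4 m.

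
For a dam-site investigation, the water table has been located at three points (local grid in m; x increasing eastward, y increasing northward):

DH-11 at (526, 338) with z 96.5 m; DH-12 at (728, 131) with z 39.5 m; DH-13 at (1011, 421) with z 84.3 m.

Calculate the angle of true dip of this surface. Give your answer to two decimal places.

Two edge vectors: DH-11→DH-12 = (202, -207, -57), DH-11→DH-13 = (485, 83, -12.2).
Normal n = (DH-11→DH-12) × (DH-11→DH-13) = (7256.4, -25180.6, 117161).
So ∂z/∂x = −n_x/n_z = −0.06194 and ∂z/∂y = −n_y/n_z = 0.21492.
Gradient magnitude |∇z| = √(a² + b²) = √(0.00384 + 0.04619) = 0.22367.
True dip = arctan(0.22367) = 12.61°, dipping toward SSE (azimuth ≈ 164°).

12.61°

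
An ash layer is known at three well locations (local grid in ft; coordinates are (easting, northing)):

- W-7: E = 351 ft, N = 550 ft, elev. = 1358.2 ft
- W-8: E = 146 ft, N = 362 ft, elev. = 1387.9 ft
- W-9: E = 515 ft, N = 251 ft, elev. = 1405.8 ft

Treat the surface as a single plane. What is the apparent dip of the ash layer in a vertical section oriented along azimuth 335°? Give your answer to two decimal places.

8.21°

Let the plane be z = a·E + b·N + c.
W-8−W-7: −205a − 188b = 29.7;  W-9−W-7: 164a − 299b = 47.6.
Solving gives a = 0.00074, b = −0.15879.
Unit vector along 335° is (sin 335°, cos 335°) = (-0.4226, 0.9063).
Slope in that direction = a·(-0.4226) + b·(0.9063) = −0.14423.
Apparent dip = arctan|0.14423| = 8.21° (true dip is 9.0°, so apparent ≤ true as expected).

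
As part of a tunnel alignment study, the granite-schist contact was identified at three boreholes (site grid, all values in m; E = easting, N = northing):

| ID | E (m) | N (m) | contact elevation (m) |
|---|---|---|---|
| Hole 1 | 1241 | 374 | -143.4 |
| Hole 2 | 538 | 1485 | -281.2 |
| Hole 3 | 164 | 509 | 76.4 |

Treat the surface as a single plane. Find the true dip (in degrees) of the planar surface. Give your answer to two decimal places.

Let the plane be z = a·E + b·N + c.
Hole 2−Hole 1: −703a + 1111b = −137.8;  Hole 3−Hole 1: −1077a + 135b = 219.8.
Solving gives a = −0.23855, b = −0.27498.
Gradient magnitude |∇z| = √(a² + b²) = √(0.05691 + 0.07561) = 0.36404.
True dip = arctan(0.36404) = 20.00°, dipping toward NE (azimuth ≈ 041°).

20.00°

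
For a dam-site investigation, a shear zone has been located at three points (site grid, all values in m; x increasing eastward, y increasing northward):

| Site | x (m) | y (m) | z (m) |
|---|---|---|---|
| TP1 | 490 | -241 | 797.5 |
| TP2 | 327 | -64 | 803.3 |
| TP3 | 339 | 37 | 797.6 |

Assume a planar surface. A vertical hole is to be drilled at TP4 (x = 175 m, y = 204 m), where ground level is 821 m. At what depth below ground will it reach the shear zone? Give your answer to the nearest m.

17 m

Let the plane be z = a·x + b·y + c.
TP2−TP1: −163a + 177b = 5.8;  TP3−TP1: −151a + 278b = 0.1.
Solving gives a = −0.08580, b = −0.04624.
Then c = 797.5 − a·490 − b·-241 = 828.40.
At (175, 204): z_contact = −15.0 − 9.4 + 828.40 = 803.9 m.
Depth below ground = 821 − 803.9 = 17 m.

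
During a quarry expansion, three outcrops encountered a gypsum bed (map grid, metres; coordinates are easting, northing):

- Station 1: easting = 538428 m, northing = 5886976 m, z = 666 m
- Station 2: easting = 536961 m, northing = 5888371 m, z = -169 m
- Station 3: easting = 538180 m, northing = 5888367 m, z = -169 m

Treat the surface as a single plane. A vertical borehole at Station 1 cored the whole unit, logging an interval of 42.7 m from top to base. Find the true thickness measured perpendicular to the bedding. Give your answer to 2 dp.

36.60 m

Let the plane be z = a·easting + b·northing + c.
Station 2−Station 1: −1467a + 1395b = −835;  Station 3−Station 1: −248a + 1391b = −835.
Solving gives a = −0.00197, b = −0.60064.
|∇z| = √(a²+b²) = 0.60064, so dip δ = arctan(0.60064) = 30.99°.
True thickness = vertical thickness × cos δ = 42.7 × cos 30.99° = 36.60 m.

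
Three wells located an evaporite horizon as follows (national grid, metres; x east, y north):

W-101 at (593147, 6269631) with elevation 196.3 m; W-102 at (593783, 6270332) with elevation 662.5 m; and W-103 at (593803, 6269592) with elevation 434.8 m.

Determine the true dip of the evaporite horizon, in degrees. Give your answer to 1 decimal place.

Two edge vectors: W-101→W-102 = (636, 701, 466.2), W-101→W-103 = (656, -39, 238.5).
Normal n = (W-101→W-102) × (W-101→W-103) = (185370.3, 154141.2, -484660).
So ∂z/∂x = −n_x/n_z = 0.38247 and ∂z/∂y = −n_y/n_z = 0.31804.
Gradient magnitude |∇z| = √(a² + b²) = √(0.14629 + 0.10115) = 0.49743.
True dip = arctan(0.49743) = 26.4°, dipping toward SW (azimuth ≈ 230°).

26.4°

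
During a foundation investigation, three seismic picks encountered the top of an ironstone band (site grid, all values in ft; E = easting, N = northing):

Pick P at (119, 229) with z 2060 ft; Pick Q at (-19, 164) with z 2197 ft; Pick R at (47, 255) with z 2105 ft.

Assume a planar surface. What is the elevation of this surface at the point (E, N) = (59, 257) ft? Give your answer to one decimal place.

Let the plane be z = a·E + b·N + c.
Pick Q−Pick P: −138a − 65b = 137;  Pick R−Pick P: −72a + 26b = 45.
Solving gives a = −0.78459, b = −0.44194.
Then c = 2060 − a·119 − b·229 = 2254.57.
At (59, 257): z = −46.3 − 113.6 + 2254.57 = 2094.7 ft.

2094.7 ft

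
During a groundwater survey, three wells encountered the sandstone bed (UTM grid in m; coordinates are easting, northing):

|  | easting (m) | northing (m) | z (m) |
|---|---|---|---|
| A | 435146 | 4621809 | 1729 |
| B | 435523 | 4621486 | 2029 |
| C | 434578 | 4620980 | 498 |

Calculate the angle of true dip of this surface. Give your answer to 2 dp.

55.06°

Let the plane be z = a·easting + b·northing + c.
B−A: 377a − 323b = 300;  C−A: −568a − 829b = −1231.
Solving gives a = 1.30306, b = 0.59211.
Gradient magnitude |∇z| = √(a² + b²) = √(1.69796 + 0.35060) = 1.43128.
True dip = arctan(1.43128) = 55.06°, dipping toward WSW (azimuth ≈ 246°).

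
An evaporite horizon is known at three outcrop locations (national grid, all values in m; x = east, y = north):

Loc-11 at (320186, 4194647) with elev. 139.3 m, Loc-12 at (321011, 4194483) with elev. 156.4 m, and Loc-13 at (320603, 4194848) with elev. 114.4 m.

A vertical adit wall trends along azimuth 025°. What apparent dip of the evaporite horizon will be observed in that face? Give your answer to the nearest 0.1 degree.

Two edge vectors: Loc-11→Loc-12 = (825, -164, 17.1), Loc-11→Loc-13 = (417, 201, -24.9).
Normal n = (Loc-11→Loc-12) × (Loc-11→Loc-13) = (646.5, 27673.2, 234213).
So ∂z/∂x = −n_x/n_z = −0.00276 and ∂z/∂y = −n_y/n_z = −0.11815.
Unit vector along 025° is (sin 25°, cos 25°) = (0.4226, 0.9063).
Slope in that direction = a·(0.4226) + b·(0.9063) = −0.10825.
Apparent dip = arctan|0.10825| = 6.2° (true dip is 6.7°, so apparent ≤ true as expected).

6.2°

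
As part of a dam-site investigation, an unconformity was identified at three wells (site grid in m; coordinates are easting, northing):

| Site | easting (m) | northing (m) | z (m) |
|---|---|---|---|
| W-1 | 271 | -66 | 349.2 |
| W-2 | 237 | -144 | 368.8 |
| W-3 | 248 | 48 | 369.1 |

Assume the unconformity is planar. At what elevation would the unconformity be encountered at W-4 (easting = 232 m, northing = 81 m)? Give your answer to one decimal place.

Two edge vectors: W-1→W-2 = (-34, -78, 19.6), W-1→W-3 = (-23, 114, 19.9).
Normal n = (W-1→W-2) × (W-1→W-3) = (-3786.6, 225.8, -5670).
So ∂z/∂easting = −n_x/n_z = −0.66783 and ∂z/∂northing = −n_y/n_z = 0.03982.
Intercept c from W-1: 349.2 + 180.98 + 2.63 = 532.81.
At (232, 81): z = −154.9 + 3.2 + 532.81 = 381.1 m.

381.1 m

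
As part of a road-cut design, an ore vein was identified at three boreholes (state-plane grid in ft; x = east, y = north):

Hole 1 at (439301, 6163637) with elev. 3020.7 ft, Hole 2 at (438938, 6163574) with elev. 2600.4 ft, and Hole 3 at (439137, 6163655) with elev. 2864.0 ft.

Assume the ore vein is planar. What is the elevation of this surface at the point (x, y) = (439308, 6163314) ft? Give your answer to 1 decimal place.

2797.2 ft

Two edge vectors: Hole 1→Hole 2 = (-363, -63, -420.3), Hole 1→Hole 3 = (-164, 18, -156.7).
Normal n = (Hole 1→Hole 2) × (Hole 1→Hole 3) = (17437.5, 12047.1, -16866).
So ∂z/∂x = −n_x/n_z = 1.033884739 and ∂z/∂y = −n_y/n_z = 0.714283173.
Intercept c from Hole 1: 3020.7 − 454186.60 − 4402582.20 = −4853748.09.
At (439308, 6163314): z = 454193.8 + 4402351.5 − 4853748.09 = 2797.2 ft.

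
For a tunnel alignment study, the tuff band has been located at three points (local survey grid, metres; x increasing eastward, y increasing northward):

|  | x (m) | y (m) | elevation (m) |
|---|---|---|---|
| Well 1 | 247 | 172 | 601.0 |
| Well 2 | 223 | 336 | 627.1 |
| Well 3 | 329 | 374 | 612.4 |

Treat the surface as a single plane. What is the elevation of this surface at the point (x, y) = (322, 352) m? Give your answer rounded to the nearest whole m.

611 m

Two edge vectors: Well 1→Well 2 = (-24, 164, 26.1), Well 1→Well 3 = (82, 202, 11.4).
Normal n = (Well 1→Well 2) × (Well 1→Well 3) = (-3402.6, 2413.8, -18296).
So ∂z/∂x = −n_x/n_z = −0.18598 and ∂z/∂y = −n_y/n_z = 0.13193.
Intercept c from Well 1: 601 + 45.94 − 22.69 = 624.24.
At (322, 352): z = −59.9 + 46.4 + 624.24 = 610.8 m.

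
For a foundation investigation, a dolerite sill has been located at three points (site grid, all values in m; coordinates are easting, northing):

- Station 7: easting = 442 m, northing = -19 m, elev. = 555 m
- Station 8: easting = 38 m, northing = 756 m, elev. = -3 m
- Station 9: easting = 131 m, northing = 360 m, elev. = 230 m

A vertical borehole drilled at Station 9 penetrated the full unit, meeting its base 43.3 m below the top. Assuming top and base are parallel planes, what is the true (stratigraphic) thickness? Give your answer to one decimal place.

Let the plane be z = a·easting + b·northing + c.
Station 8−Station 7: −404a + 775b = −558;  Station 9−Station 7: −311a + 379b = −325.
Solving gives a = 0.45949, b = −0.48047.
|∇z| = √(a²+b²) = 0.66482, so dip δ = arctan(0.66482) = 33.62°.
True thickness = vertical thickness × cos δ = 43.3 × cos 33.62° = 36.1 m.

36.1 m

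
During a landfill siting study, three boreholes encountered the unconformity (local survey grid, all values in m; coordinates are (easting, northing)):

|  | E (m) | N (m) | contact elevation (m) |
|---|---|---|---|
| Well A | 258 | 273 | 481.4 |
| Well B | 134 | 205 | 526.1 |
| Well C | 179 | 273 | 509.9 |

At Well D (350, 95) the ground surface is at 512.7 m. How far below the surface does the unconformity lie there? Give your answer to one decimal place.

64.6 m

Two edge vectors: Well A→Well B = (-124, -68, 44.7), Well A→Well C = (-79, 0, 28.5).
Normal n = (Well A→Well B) × (Well A→Well C) = (-1938, 2.7, -5372).
So ∂z/∂E = −n_x/n_z = −0.36076 and ∂z/∂N = −n_y/n_z = 0.00050.
Intercept c from Well A: 481.4 + 93.08 − 0.14 = 574.34.
At (350, 95): z_contact = −126.27 + 0.05 + 574.34 = 448.12 m.
Depth below ground = 512.7 − 448.12 = 64.6 m.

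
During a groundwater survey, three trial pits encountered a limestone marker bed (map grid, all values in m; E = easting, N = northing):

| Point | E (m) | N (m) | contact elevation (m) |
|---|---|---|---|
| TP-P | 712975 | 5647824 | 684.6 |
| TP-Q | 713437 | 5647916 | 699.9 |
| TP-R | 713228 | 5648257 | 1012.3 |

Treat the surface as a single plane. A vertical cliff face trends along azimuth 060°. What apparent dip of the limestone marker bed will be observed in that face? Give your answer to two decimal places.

Two edge vectors: TP-P→TP-Q = (462, 92, 15.3), TP-P→TP-R = (253, 433, 327.7).
Normal n = (TP-P→TP-Q) × (TP-P→TP-R) = (23523.5, -147526.5, 176770).
So ∂z/∂E = −n_x/n_z = −0.13307 and ∂z/∂N = −n_y/n_z = 0.83457.
Unit vector along 060° is (sin 60°, cos 60°) = (0.8660, 0.5000).
Slope in that direction = a·(0.8660) + b·(0.5000) = 0.30204.
Apparent dip = arctan|0.30204| = 16.81° (true dip is 40.2°, so apparent ≤ true as expected).

16.81°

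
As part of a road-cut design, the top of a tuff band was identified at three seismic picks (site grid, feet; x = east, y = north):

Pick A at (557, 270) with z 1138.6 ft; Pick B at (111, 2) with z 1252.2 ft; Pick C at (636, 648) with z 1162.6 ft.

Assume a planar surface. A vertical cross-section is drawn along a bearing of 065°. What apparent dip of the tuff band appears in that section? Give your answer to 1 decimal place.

Two edge vectors: Pick A→Pick B = (-446, -268, 113.6), Pick A→Pick C = (79, 378, 24).
Normal n = (Pick A→Pick B) × (Pick A→Pick C) = (-49372.8, 19678.4, -147416).
So ∂z/∂x = −n_x/n_z = −0.33492 and ∂z/∂y = −n_y/n_z = 0.13349.
Unit vector along 065° is (sin 65°, cos 65°) = (0.9063, 0.4226).
Slope in that direction = a·(0.9063) + b·(0.4226) = −0.24713.
Apparent dip = arctan|0.24713| = 13.9° (true dip is 19.8°, so apparent ≤ true as expected).

13.9°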